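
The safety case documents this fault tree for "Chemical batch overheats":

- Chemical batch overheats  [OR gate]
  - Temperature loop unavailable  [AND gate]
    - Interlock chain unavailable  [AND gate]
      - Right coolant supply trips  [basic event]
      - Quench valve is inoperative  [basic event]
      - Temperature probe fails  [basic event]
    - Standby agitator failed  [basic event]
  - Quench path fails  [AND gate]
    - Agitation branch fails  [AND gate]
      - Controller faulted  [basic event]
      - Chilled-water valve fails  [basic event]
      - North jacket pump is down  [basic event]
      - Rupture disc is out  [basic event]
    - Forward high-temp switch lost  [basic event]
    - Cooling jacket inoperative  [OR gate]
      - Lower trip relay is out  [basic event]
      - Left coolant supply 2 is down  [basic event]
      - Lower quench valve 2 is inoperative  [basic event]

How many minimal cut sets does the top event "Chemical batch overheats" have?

Interlock chain unavailable [AND]: one cut set from each child combined → 1 × 1 × 1 = 1 cut set(s).
Temperature loop unavailable [AND]: one cut set from each child combined → 1 × 1 = 1 cut set(s).
Agitation branch fails [AND]: one cut set from each child combined → 1 × 1 × 1 × 1 = 1 cut set(s).
Cooling jacket inoperative [OR]: union of children's cut sets → 3 cut set(s).
Quench path fails [AND]: one cut set from each child combined → 1 × 1 × 3 = 3 cut set(s).
Chemical batch overheats [OR]: union of children's cut sets → 4 cut set(s).
Minimal cut sets: {Quench valve is inoperative, Right coolant supply trips, Standby agitator failed, Temperature probe fails}; {Chilled-water valve fails, Controller faulted, Forward high-temp switch lost, Lower trip relay is out, North jacket pump is down, Rupture disc is out}; {Chilled-water valve fails, Controller faulted, Forward high-temp switch lost, Left coolant supply 2 is down, North jacket pump is down, Rupture disc is out}; {Chilled-water valve fails, Controller faulted, Forward high-temp switch lost, Lower quench valve 2 is inoperative, North jacket pump is down, Rupture disc is out}.

4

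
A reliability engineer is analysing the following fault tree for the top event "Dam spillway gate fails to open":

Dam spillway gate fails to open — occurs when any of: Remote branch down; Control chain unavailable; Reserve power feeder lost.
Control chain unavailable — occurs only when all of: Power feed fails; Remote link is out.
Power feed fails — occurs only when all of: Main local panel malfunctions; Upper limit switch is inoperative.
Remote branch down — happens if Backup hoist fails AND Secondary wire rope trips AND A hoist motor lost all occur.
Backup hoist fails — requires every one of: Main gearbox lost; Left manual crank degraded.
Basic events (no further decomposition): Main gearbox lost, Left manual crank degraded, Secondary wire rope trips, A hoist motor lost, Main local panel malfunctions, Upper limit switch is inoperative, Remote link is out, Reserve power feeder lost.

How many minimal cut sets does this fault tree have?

Backup hoist fails [AND]: one cut set from each child combined → 1 × 1 = 1 cut set(s).
Remote branch down [AND]: one cut set from each child combined → 1 × 1 × 1 = 1 cut set(s).
Power feed fails [AND]: one cut set from each child combined → 1 × 1 = 1 cut set(s).
Control chain unavailable [AND]: one cut set from each child combined → 1 × 1 = 1 cut set(s).
Dam spillway gate fails to open [OR]: union of children's cut sets → 3 cut set(s).
Minimal cut sets: {A hoist motor lost, Left manual crank degraded, Main gearbox lost, Secondary wire rope trips}; {Main local panel malfunctions, Remote link is out, Upper limit switch is inoperative}; {Reserve power feeder lost}.

3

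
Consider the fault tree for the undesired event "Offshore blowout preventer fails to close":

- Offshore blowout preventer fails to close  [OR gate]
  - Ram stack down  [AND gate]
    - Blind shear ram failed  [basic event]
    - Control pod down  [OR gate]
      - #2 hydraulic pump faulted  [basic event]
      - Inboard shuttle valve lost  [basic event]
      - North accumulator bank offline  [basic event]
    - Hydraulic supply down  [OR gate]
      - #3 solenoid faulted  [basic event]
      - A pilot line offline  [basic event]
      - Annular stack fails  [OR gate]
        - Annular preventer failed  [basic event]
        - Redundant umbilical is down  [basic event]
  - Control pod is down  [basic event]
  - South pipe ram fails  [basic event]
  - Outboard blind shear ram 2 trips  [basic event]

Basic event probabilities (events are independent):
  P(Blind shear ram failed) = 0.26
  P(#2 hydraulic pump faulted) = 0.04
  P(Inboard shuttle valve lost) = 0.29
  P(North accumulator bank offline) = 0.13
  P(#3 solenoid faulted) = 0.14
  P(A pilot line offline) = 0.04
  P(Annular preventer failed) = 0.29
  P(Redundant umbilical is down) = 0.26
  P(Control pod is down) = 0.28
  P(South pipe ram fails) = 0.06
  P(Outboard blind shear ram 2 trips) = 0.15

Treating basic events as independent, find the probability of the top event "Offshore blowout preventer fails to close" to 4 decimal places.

0.4592

P(Control pod down) [OR] = 1 − (1−0.04) × (1−0.29) × (1−0.13) = 0.407008
P(Annular stack fails) [OR] = 1 − (1−0.29) × (1−0.26) = 0.474600
P(Hydraulic supply down) [OR] = 1 − (1−0.14) × (1−0.04) × (1−0.474600) = 0.566230
P(Ram stack down) [AND] = 0.26 × 0.407008 × 0.566230 = 0.059920
P(Offshore blowout preventer fails to close) [OR] = 1 − (1−0.059920) × (1−0.28) × (1−0.06) × (1−0.15) = 0.459191
Rounded to 4 decimal places: P(Offshore blowout preventer fails to close) ≈ 0.4592.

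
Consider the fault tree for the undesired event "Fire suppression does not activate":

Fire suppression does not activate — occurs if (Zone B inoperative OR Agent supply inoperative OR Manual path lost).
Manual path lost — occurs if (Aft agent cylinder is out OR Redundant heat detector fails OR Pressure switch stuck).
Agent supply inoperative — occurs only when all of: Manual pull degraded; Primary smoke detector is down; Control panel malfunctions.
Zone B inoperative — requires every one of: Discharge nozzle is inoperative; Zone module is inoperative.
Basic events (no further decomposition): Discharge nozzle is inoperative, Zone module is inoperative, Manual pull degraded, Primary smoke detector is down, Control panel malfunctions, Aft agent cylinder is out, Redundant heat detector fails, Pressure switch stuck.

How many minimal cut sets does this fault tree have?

5

Zone B inoperative [AND]: one cut set from each child combined → 1 × 1 = 1 cut set(s).
Agent supply inoperative [AND]: one cut set from each child combined → 1 × 1 × 1 = 1 cut set(s).
Manual path lost [OR]: union of children's cut sets → 3 cut set(s).
Fire suppression does not activate [OR]: union of children's cut sets → 5 cut set(s).
Minimal cut sets: {Discharge nozzle is inoperative, Zone module is inoperative}; {Control panel malfunctions, Manual pull degraded, Primary smoke detector is down}; {Aft agent cylinder is out}; {Redundant heat detector fails}; {Pressure switch stuck}.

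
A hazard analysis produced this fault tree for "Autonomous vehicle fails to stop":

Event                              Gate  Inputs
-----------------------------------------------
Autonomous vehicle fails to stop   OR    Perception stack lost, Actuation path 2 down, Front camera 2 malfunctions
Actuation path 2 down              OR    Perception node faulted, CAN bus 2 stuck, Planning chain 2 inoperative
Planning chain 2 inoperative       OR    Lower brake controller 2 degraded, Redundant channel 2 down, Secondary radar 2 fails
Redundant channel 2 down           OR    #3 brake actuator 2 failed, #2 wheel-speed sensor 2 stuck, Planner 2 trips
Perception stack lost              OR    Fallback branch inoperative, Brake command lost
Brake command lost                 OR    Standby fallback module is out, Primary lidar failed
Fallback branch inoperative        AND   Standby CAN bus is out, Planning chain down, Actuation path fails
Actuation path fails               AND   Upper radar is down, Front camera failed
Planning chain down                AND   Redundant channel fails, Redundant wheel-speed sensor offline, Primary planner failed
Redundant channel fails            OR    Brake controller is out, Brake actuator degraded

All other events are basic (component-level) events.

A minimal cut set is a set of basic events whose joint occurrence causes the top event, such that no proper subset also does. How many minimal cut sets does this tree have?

12

Redundant channel fails [OR]: union of children's cut sets → 2 cut set(s).
Planning chain down [AND]: one cut set from each child combined → 2 × 1 × 1 = 2 cut set(s).
Actuation path fails [AND]: one cut set from each child combined → 1 × 1 = 1 cut set(s).
Fallback branch inoperative [AND]: one cut set from each child combined → 1 × 2 × 1 = 2 cut set(s).
Brake command lost [OR]: union of children's cut sets → 2 cut set(s).
Perception stack lost [OR]: union of children's cut sets → 4 cut set(s).
Redundant channel 2 down [OR]: union of children's cut sets → 3 cut set(s).
Planning chain 2 inoperative [OR]: union of children's cut sets → 5 cut set(s).
Actuation path 2 down [OR]: union of children's cut sets → 7 cut set(s).
Autonomous vehicle fails to stop [OR]: union of children's cut sets → 12 cut set(s).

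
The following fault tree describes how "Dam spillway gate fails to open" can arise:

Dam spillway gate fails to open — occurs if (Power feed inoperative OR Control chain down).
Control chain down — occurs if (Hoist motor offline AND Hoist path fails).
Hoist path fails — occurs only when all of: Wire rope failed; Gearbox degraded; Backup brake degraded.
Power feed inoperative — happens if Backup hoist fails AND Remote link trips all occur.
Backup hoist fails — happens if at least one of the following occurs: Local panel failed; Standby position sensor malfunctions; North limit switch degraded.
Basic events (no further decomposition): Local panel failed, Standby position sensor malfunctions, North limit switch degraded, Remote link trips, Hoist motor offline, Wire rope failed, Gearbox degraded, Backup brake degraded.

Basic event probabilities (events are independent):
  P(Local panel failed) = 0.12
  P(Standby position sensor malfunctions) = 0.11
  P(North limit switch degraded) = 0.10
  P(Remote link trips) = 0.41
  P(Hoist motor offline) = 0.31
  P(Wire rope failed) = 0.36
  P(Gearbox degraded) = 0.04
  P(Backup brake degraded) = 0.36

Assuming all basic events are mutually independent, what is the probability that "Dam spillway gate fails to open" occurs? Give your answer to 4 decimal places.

0.1224

P(Backup hoist fails) [OR] = 1 − (1−0.12) × (1−0.11) × (1−0.10) = 0.295120
P(Power feed inoperative) [AND] = 0.295120 × 0.41 = 0.120999
P(Hoist path fails) [AND] = 0.36 × 0.04 × 0.36 = 0.005184
P(Control chain down) [AND] = 0.31 × 0.005184 = 0.001607
P(Dam spillway gate fails to open) [OR] = 1 − (1−0.120999) × (1−0.001607) = 0.122412
Rounded to 4 decimal places: P(Dam spillway gate fails to open) ≈ 0.1224.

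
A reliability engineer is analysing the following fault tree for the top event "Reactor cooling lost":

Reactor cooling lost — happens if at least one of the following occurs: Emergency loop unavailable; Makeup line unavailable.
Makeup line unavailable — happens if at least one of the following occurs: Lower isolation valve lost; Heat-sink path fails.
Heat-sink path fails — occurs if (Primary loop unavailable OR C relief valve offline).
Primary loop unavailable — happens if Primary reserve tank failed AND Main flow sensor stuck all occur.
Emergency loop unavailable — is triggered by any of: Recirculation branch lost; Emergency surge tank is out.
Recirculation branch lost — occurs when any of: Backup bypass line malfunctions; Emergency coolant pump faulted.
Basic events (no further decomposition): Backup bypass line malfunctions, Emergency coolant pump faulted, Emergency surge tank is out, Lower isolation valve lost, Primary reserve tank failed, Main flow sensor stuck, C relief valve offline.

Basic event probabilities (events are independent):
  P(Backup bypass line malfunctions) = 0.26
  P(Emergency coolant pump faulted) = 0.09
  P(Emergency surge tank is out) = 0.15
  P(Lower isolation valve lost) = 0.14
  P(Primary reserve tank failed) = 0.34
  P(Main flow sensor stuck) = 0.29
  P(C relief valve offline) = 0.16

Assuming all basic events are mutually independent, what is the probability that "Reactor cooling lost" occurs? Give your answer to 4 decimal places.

0.6273

P(Recirculation branch lost) [OR] = 1 − (1−0.26) × (1−0.09) = 0.326600
P(Emergency loop unavailable) [OR] = 1 − (1−0.326600) × (1−0.15) = 0.427610
P(Primary loop unavailable) [AND] = 0.34 × 0.29 = 0.098600
P(Heat-sink path fails) [OR] = 1 − (1−0.098600) × (1−0.16) = 0.242824
P(Makeup line unavailable) [OR] = 1 − (1−0.14) × (1−0.242824) = 0.348829
P(Reactor cooling lost) [OR] = 1 − (1−0.427610) × (1−0.348829) = 0.627276
Rounded to 4 decimal places: P(Reactor cooling lost) ≈ 0.6273.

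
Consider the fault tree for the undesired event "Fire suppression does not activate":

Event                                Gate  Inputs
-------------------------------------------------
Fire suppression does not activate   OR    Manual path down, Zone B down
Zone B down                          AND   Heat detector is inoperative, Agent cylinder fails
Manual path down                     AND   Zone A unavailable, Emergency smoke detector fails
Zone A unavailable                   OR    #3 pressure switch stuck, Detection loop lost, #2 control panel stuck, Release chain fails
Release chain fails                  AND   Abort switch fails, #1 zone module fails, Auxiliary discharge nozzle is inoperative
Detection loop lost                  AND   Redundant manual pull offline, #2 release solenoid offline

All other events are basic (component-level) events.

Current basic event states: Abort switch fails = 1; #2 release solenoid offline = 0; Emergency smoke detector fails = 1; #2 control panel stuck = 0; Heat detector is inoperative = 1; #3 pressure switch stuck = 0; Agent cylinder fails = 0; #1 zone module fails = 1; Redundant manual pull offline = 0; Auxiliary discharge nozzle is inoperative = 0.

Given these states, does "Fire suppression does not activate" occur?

No

Detection loop lost [AND]: Redundant manual pull offline=not, #2 release solenoid offline=not → not all inputs occur → does not occur.
Release chain fails [AND]: Abort switch fails=occurs, #1 zone module fails=occurs, Auxiliary discharge nozzle is inoperative=not → not all inputs occur → does not occur.
Zone A unavailable [OR]: #3 pressure switch stuck=not, Detection loop lost=not, #2 control panel stuck=not, Release chain fails=not → no input occurs → does not occur.
Manual path down [AND]: Zone A unavailable=not, Emergency smoke detector fails=occurs → not all inputs occur → does not occur.
Zone B down [AND]: Heat detector is inoperative=occurs, Agent cylinder fails=not → not all inputs occur → does not occur.
Fire suppression does not activate [OR]: Manual path down=not, Zone B down=not → no input occurs → does not occur.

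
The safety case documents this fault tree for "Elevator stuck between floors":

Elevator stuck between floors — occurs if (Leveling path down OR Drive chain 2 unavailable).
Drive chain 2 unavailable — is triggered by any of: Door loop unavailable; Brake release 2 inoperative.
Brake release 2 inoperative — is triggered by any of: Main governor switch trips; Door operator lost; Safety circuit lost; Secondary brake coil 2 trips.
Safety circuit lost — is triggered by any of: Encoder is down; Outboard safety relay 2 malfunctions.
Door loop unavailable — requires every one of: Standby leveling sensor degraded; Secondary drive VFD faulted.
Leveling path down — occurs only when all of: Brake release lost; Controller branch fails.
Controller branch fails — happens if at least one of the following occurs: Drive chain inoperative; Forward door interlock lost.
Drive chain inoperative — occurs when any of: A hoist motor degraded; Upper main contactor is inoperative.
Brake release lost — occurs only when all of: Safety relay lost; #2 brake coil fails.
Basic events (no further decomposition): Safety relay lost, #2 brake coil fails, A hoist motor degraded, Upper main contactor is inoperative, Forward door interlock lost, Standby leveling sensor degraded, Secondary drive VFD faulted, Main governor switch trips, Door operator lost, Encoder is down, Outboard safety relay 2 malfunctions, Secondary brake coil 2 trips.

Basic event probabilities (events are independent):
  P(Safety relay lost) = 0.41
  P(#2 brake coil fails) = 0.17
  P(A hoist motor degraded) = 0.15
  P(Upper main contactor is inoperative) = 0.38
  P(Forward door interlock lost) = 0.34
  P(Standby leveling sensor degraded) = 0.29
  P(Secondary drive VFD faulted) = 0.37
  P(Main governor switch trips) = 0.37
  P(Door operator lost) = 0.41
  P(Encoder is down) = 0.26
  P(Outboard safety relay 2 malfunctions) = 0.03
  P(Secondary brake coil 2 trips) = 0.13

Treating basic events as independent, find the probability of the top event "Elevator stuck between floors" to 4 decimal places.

P(Brake release lost) [AND] = 0.41 × 0.17 = 0.069700
P(Drive chain inoperative) [OR] = 1 − (1−0.15) × (1−0.38) = 0.473000
P(Controller branch fails) [OR] = 1 − (1−0.473000) × (1−0.34) = 0.652180
P(Leveling path down) [AND] = 0.069700 × 0.652180 = 0.045457
P(Door loop unavailable) [AND] = 0.29 × 0.37 = 0.107300
P(Safety circuit lost) [OR] = 1 − (1−0.26) × (1−0.03) = 0.282200
P(Brake release 2 inoperative) [OR] = 1 − (1−0.37) × (1−0.41) × (1−0.282200) × (1−0.13) = 0.767879
P(Drive chain 2 unavailable) [OR] = 1 − (1−0.107300) × (1−0.767879) = 0.792786
P(Elevator stuck between floors) [OR] = 1 − (1−0.045457) × (1−0.792786) = 0.802205
Rounded to 4 decimal places: P(Elevator stuck between floors) ≈ 0.8022.

0.8022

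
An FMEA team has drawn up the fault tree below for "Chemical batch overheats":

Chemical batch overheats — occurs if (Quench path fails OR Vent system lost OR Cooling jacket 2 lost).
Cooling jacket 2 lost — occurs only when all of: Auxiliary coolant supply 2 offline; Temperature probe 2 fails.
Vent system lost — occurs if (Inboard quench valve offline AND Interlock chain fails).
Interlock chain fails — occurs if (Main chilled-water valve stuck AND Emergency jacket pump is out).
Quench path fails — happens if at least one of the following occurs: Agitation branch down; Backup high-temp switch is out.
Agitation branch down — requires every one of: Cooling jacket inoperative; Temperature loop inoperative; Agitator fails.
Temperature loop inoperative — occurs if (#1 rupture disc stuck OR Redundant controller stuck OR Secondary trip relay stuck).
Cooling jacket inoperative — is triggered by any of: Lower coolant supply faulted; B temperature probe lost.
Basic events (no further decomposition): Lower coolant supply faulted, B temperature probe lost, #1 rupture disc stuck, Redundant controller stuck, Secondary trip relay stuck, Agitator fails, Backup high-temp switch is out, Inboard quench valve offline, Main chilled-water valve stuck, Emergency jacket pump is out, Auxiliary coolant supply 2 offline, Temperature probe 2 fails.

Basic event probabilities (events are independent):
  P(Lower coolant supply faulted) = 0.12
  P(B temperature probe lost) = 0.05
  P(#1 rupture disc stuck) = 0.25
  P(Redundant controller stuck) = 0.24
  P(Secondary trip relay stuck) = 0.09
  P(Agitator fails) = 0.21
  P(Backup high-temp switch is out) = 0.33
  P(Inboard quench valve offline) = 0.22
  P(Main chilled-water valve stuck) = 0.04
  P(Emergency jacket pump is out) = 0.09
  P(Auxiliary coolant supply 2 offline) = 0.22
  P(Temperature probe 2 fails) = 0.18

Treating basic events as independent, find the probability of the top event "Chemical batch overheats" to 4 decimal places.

0.3677

P(Cooling jacket inoperative) [OR] = 1 − (1−0.12) × (1−0.05) = 0.164000
P(Temperature loop inoperative) [OR] = 1 − (1−0.25) × (1−0.24) × (1−0.09) = 0.481300
P(Agitation branch down) [AND] = 0.164000 × 0.481300 × 0.21 = 0.016576
P(Quench path fails) [OR] = 1 − (1−0.016576) × (1−0.33) = 0.341106
P(Interlock chain fails) [AND] = 0.04 × 0.09 = 0.003600
P(Vent system lost) [AND] = 0.22 × 0.003600 = 0.000792
P(Cooling jacket 2 lost) [AND] = 0.22 × 0.18 = 0.039600
P(Chemical batch overheats) [OR] = 1 − (1−0.341106) × (1−0.000792) × (1−0.039600) = 0.367699
Rounded to 4 decimal places: P(Chemical batch overheats) ≈ 0.3677.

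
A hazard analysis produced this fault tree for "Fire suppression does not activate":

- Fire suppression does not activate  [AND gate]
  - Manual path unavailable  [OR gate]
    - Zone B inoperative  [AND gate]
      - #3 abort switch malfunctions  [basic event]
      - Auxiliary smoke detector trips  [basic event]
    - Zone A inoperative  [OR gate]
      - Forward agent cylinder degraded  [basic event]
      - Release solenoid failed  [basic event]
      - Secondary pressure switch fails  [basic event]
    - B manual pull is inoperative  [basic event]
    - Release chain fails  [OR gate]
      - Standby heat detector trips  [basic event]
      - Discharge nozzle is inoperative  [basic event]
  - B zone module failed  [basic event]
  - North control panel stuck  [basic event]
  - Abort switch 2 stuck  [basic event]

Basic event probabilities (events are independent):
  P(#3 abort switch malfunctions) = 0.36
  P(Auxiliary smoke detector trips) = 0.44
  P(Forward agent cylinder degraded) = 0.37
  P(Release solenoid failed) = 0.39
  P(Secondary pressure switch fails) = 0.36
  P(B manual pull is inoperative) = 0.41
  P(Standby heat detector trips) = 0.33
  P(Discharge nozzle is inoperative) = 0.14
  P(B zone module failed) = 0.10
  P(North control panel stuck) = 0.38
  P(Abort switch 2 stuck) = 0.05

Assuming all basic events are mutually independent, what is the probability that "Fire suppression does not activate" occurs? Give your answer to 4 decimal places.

0.0018

P(Zone B inoperative) [AND] = 0.36 × 0.44 = 0.158400
P(Zone A inoperative) [OR] = 1 − (1−0.37) × (1−0.39) × (1−0.36) = 0.754048
P(Release chain fails) [OR] = 1 − (1−0.33) × (1−0.14) = 0.423800
P(Manual path unavailable) [OR] = 1 − (1−0.158400) × (1−0.754048) × (1−0.41) × (1−0.423800) = 0.929631
P(Fire suppression does not activate) [AND] = 0.929631 × 0.10 × 0.38 × 0.05 = 0.001766
Rounded to 4 decimal places: P(Fire suppression does not activate) ≈ 0.0018.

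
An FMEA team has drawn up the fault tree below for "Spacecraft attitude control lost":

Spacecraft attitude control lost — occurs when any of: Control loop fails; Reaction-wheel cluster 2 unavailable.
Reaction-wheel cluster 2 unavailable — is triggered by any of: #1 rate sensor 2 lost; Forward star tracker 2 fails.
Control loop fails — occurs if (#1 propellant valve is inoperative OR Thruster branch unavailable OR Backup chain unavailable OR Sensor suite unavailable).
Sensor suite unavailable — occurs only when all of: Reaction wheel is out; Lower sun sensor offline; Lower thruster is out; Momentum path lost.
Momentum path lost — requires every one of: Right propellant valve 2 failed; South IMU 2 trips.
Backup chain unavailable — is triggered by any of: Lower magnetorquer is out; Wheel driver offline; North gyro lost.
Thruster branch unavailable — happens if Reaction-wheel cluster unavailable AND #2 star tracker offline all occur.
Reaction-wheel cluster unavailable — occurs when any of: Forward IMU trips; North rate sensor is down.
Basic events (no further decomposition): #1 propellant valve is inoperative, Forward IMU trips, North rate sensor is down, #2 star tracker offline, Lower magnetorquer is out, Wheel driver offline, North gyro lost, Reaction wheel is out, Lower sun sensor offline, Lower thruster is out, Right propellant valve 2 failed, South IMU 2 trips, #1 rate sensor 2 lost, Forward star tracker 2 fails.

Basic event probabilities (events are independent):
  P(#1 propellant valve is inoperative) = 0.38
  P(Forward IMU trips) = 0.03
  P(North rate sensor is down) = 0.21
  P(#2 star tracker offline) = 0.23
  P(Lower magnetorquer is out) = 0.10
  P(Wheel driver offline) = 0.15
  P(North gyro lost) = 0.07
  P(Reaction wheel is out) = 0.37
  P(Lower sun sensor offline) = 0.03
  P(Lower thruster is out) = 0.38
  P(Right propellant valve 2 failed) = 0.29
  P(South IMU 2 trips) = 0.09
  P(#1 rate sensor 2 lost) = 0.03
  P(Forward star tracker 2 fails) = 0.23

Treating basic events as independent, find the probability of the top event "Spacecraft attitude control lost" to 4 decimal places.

0.6883

P(Reaction-wheel cluster unavailable) [OR] = 1 − (1−0.03) × (1−0.21) = 0.233700
P(Thruster branch unavailable) [AND] = 0.233700 × 0.23 = 0.053751
P(Backup chain unavailable) [OR] = 1 − (1−0.10) × (1−0.15) × (1−0.07) = 0.288550
P(Momentum path lost) [AND] = 0.29 × 0.09 = 0.026100
P(Sensor suite unavailable) [AND] = 0.37 × 0.03 × 0.38 × 0.026100 = 0.000110
P(Control loop fails) [OR] = 1 − (1−0.38) × (1−0.053751) × (1−0.288550) × (1−0.000110) = 0.582656
P(Reaction-wheel cluster 2 unavailable) [OR] = 1 − (1−0.03) × (1−0.23) = 0.253100
P(Spacecraft attitude control lost) [OR] = 1 − (1−0.582656) × (1−0.253100) = 0.688286
Rounded to 4 decimal places: P(Spacecraft attitude control lost) ≈ 0.6883.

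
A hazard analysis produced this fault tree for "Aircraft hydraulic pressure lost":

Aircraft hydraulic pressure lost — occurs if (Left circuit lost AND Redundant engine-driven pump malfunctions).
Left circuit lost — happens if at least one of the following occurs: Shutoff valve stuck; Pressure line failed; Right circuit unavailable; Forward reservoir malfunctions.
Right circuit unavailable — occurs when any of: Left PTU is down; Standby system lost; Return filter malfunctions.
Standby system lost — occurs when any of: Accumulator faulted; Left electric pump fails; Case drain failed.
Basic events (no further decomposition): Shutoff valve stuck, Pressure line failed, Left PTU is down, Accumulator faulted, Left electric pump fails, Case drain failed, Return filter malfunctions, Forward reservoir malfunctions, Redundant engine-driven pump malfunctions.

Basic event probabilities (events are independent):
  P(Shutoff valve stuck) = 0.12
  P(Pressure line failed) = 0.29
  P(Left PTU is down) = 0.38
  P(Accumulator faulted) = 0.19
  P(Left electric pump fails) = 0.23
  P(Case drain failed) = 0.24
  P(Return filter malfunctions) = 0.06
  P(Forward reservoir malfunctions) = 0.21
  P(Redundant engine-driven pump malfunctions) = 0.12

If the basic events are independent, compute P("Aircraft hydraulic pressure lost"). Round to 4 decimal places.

P(Standby system lost) [OR] = 1 − (1−0.19) × (1−0.23) × (1−0.24) = 0.525988
P(Right circuit unavailable) [OR] = 1 − (1−0.38) × (1−0.525988) × (1−0.06) = 0.723746
P(Left circuit lost) [OR] = 1 − (1−0.12) × (1−0.29) × (1−0.723746) × (1−0.21) = 0.863643
P(Aircraft hydraulic pressure lost) [AND] = 0.863643 × 0.12 = 0.103637
Rounded to 4 decimal places: P(Aircraft hydraulic pressure lost) ≈ 0.1036.

0.1036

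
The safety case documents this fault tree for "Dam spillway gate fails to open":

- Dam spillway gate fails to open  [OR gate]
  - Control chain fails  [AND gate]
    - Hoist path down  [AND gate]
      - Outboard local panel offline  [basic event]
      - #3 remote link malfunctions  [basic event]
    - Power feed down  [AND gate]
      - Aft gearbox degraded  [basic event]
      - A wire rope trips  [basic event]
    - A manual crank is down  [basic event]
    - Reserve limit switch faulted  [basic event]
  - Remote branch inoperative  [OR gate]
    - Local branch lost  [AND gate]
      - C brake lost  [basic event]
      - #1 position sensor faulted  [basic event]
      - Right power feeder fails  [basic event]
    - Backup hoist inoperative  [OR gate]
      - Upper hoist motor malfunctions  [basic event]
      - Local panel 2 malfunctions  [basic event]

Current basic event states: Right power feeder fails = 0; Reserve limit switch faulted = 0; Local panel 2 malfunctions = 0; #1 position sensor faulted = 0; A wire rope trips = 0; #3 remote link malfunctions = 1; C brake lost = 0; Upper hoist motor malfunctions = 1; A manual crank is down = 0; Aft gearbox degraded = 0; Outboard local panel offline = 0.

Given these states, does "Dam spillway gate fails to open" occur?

Hoist path down [AND]: Outboard local panel offline=not, #3 remote link malfunctions=occurs → not all inputs occur → does not occur.
Power feed down [AND]: Aft gearbox degraded=not, A wire rope trips=not → not all inputs occur → does not occur.
Control chain fails [AND]: Hoist path down=not, Power feed down=not, A manual crank is down=not, Reserve limit switch faulted=not → not all inputs occur → does not occur.
Local branch lost [AND]: C brake lost=not, #1 position sensor faulted=not, Right power feeder fails=not → not all inputs occur → does not occur.
Backup hoist inoperative [OR]: Upper hoist motor malfunctions=occurs, Local panel 2 malfunctions=not → at least one input occurs → occurs.
Remote branch inoperative [OR]: Local branch lost=not, Backup hoist inoperative=occurs → at least one input occurs → occurs.
Dam spillway gate fails to open [OR]: Control chain fails=not, Remote branch inoperative=occurs → at least one input occurs → occurs.

Yes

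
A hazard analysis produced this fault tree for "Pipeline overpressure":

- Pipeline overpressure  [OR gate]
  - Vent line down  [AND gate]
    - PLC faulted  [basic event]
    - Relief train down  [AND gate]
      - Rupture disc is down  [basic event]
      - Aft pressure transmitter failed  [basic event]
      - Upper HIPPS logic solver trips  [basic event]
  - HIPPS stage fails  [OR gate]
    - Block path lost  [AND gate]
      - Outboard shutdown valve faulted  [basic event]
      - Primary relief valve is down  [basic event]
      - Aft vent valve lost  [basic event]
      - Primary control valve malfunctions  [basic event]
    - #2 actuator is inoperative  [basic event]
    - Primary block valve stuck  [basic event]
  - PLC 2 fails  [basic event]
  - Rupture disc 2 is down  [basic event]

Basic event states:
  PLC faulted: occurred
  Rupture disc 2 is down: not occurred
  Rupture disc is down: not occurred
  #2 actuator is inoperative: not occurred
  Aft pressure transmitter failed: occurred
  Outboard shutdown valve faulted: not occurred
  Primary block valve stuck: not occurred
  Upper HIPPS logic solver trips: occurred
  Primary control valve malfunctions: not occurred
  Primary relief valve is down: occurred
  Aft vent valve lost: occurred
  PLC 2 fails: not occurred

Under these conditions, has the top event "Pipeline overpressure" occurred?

No

Relief train down [AND]: Rupture disc is down=not, Aft pressure transmitter failed=occurs, Upper HIPPS logic solver trips=occurs → not all inputs occur → does not occur.
Vent line down [AND]: PLC faulted=occurs, Relief train down=not → not all inputs occur → does not occur.
Block path lost [AND]: Outboard shutdown valve faulted=not, Primary relief valve is down=occurs, Aft vent valve lost=occurs, Primary control valve malfunctions=not → not all inputs occur → does not occur.
HIPPS stage fails [OR]: Block path lost=not, #2 actuator is inoperative=not, Primary block valve stuck=not → no input occurs → does not occur.
Pipeline overpressure [OR]: Vent line down=not, HIPPS stage fails=not, PLC 2 fails=not, Rupture disc 2 is down=not → no input occurs → does not occur.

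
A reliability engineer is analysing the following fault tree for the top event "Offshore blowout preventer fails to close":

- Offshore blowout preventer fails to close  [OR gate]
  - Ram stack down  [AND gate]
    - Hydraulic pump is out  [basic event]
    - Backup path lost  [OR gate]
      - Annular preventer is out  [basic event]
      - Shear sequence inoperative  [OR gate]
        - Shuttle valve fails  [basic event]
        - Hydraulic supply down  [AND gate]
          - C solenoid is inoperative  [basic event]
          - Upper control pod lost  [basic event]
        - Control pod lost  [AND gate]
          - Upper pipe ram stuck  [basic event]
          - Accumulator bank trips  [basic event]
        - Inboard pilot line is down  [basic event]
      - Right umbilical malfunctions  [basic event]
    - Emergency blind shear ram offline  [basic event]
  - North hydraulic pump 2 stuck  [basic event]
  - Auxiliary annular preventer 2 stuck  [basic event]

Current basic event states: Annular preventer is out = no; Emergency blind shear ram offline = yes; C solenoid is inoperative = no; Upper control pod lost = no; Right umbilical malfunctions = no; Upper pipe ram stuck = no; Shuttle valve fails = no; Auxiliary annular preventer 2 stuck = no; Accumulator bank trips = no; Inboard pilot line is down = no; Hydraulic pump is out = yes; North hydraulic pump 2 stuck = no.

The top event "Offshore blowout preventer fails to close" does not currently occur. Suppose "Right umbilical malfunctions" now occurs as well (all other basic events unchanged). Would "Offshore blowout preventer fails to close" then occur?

Counterfactual: set "Right umbilical malfunctions" to occurred.
Hydraulic supply down [AND]: C solenoid is inoperative=not, Upper control pod lost=not → not all inputs occur → does not occur.
Control pod lost [AND]: Upper pipe ram stuck=not, Accumulator bank trips=not → not all inputs occur → does not occur.
Shear sequence inoperative [OR]: Shuttle valve fails=not, Hydraulic supply down=not, Control pod lost=not, Inboard pilot line is down=not → no input occurs → does not occur.
Backup path lost [OR]: Annular preventer is out=not, Shear sequence inoperative=not, Right umbilical malfunctions=occurs → at least one input occurs → occurs.
Ram stack down [AND]: Hydraulic pump is out=occurs, Backup path lost=occurs, Emergency blind shear ram offline=occurs → all inputs occur → occurs.
Offshore blowout preventer fails to close [OR]: Ram stack down=occurs, North hydraulic pump 2 stuck=not, Auxiliary annular preventer 2 stuck=not → at least one input occurs → occurs.

Yes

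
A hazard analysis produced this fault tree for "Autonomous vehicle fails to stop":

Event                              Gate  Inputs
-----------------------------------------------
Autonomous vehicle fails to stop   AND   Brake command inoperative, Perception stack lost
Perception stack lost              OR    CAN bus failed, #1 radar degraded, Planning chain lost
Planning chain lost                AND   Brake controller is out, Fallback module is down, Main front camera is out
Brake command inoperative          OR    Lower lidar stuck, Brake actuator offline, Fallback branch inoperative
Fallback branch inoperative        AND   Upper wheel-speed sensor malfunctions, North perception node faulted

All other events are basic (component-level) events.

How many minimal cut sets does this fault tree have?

Fallback branch inoperative [AND]: one cut set from each child combined → 1 × 1 = 1 cut set(s).
Brake command inoperative [OR]: union of children's cut sets → 3 cut set(s).
Planning chain lost [AND]: one cut set from each child combined → 1 × 1 × 1 = 1 cut set(s).
Perception stack lost [OR]: union of children's cut sets → 3 cut set(s).
Autonomous vehicle fails to stop [AND]: one cut set from each child combined → 3 × 3 = 9 cut set(s).
Minimal cut sets: {CAN bus failed, Lower lidar stuck}; {#1 radar degraded, Lower lidar stuck}; {Brake controller is out, Fallback module is down, Lower lidar stuck, Main front camera is out}; {Brake actuator offline, CAN bus failed}; {#1 radar degraded, Brake actuator offline}; {Brake actuator offline, Brake controller is out, Fallback module is down, Main front camera is out}; {CAN bus failed, North perception node faulted, Upper wheel-speed sensor malfunctions}; {#1 radar degraded, North perception node faulted, Upper wheel-speed sensor malfunctions}; {Brake controller is out, Fallback module is down, Main front camera is out, North perception node faulted, Upper wheel-speed sensor malfunctions}.

9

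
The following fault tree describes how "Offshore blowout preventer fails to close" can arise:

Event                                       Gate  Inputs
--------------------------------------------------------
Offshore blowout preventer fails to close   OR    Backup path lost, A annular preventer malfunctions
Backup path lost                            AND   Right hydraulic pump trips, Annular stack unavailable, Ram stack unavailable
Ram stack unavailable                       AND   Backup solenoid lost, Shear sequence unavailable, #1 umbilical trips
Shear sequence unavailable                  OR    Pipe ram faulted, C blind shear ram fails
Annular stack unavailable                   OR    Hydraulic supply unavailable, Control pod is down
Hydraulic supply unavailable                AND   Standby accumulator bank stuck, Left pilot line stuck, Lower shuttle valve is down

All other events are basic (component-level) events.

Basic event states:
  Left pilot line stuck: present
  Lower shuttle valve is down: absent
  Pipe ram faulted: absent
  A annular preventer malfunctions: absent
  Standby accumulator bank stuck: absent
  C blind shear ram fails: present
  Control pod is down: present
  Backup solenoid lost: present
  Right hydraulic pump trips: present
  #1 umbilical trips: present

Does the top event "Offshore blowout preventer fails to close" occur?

Yes

Hydraulic supply unavailable [AND]: Standby accumulator bank stuck=not, Left pilot line stuck=occurs, Lower shuttle valve is down=not → not all inputs occur → does not occur.
Annular stack unavailable [OR]: Hydraulic supply unavailable=not, Control pod is down=occurs → at least one input occurs → occurs.
Shear sequence unavailable [OR]: Pipe ram faulted=not, C blind shear ram fails=occurs → at least one input occurs → occurs.
Ram stack unavailable [AND]: Backup solenoid lost=occurs, Shear sequence unavailable=occurs, #1 umbilical trips=occurs → all inputs occur → occurs.
Backup path lost [AND]: Right hydraulic pump trips=occurs, Annular stack unavailable=occurs, Ram stack unavailable=occurs → all inputs occur → occurs.
Offshore blowout preventer fails to close [OR]: Backup path lost=occurs, A annular preventer malfunctions=not → at least one input occurs → occurs.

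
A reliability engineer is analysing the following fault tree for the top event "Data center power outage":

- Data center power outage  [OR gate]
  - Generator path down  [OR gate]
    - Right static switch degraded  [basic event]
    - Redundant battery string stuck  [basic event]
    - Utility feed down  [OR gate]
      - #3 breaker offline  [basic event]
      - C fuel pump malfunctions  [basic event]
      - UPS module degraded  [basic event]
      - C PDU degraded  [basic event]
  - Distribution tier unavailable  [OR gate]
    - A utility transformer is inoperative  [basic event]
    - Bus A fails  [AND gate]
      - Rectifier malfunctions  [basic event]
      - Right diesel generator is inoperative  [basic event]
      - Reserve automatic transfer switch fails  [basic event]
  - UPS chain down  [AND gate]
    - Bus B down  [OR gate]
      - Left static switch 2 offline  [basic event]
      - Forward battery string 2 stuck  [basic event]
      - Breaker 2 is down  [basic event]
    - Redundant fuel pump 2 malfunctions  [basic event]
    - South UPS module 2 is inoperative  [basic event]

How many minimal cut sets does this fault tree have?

Utility feed down [OR]: union of children's cut sets → 4 cut set(s).
Generator path down [OR]: union of children's cut sets → 6 cut set(s).
Bus A fails [AND]: one cut set from each child combined → 1 × 1 × 1 = 1 cut set(s).
Distribution tier unavailable [OR]: union of children's cut sets → 2 cut set(s).
Bus B down [OR]: union of children's cut sets → 3 cut set(s).
UPS chain down [AND]: one cut set from each child combined → 3 × 1 × 1 = 3 cut set(s).
Data center power outage [OR]: union of children's cut sets → 11 cut set(s).

11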